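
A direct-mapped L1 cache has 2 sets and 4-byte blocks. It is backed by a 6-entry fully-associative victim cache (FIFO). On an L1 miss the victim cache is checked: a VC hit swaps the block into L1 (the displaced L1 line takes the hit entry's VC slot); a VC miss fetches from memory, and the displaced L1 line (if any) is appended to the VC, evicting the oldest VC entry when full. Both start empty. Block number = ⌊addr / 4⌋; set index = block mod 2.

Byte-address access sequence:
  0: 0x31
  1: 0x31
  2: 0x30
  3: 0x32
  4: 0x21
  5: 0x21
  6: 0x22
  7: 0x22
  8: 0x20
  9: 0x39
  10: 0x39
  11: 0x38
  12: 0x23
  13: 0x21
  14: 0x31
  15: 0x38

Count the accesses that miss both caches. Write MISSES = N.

  [0] addr=0x31 blk=12 s=0: MISS | VC []
  [1] addr=0x31 blk=12 s=0: L1-HIT | VC []
  [2] addr=0x30 blk=12 s=0: L1-HIT | VC []
  [3] addr=0x32 blk=12 s=0: L1-HIT | VC []
  [4] addr=0x21 blk=8 s=0: MISS | VC [12]
  [5] addr=0x21 blk=8 s=0: L1-HIT | VC [12]
  [6] addr=0x22 blk=8 s=0: L1-HIT | VC [12]
  [7] addr=0x22 blk=8 s=0: L1-HIT | VC [12]
  [8] addr=0x20 blk=8 s=0: L1-HIT | VC [12]
  [9] addr=0x39 blk=14 s=0: MISS | VC [12, 8]
  [10] addr=0x39 blk=14 s=0: L1-HIT | VC [12, 8]
  [11] addr=0x38 blk=14 s=0: L1-HIT | VC [12, 8]
  [12] addr=0x23 blk=8 s=0: VC-HIT | VC [12, 14]
  [13] addr=0x21 blk=8 s=0: L1-HIT | VC [12, 14]
  [14] addr=0x31 blk=12 s=0: VC-HIT | VC [8, 14]
  [15] addr=0x38 blk=14 s=0: VC-HIT | VC [8, 12]

MISSES = 3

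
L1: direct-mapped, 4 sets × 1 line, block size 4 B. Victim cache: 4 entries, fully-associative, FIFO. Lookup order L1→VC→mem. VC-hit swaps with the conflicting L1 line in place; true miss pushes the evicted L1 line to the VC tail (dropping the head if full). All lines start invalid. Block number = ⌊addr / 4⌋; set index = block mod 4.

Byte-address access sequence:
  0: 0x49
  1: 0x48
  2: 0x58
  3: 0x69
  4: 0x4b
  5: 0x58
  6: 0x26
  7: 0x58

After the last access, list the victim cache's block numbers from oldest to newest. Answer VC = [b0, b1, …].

VC = [26, 18]

  [0] addr=0x49 blk=18 s=2: MISS | VC []
  [1] addr=0x48 blk=18 s=2: L1-HIT | VC []
  [2] addr=0x58 blk=22 s=2: MISS | VC [18]
  [3] addr=0x69 blk=26 s=2: MISS | VC [18, 22]
  [4] addr=0x4b blk=18 s=2: VC-HIT | VC [26, 22]
  [5] addr=0x58 blk=22 s=2: VC-HIT | VC [26, 18]
  [6] addr=0x26 blk=9 s=1: MISS | VC [26, 18]
  [7] addr=0x58 blk=22 s=2: L1-HIT | VC [26, 18]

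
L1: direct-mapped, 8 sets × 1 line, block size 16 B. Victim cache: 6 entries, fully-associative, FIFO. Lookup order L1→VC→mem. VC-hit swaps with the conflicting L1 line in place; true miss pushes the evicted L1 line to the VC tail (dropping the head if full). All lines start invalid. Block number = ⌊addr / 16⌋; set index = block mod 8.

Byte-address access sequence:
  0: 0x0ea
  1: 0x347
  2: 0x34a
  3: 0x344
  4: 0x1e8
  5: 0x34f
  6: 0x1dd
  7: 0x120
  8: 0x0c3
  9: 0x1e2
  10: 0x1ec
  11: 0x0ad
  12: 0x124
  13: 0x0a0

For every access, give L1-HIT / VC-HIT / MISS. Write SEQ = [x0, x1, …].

SEQ = [MISS, MISS, L1-HIT, L1-HIT, MISS, L1-HIT, MISS, MISS, MISS, L1-HIT, L1-HIT, MISS, VC-HIT, VC-HIT]

0: 0xea (blk 14, set 6) → MISS  vc=[]
1: 0x347 (blk 52, set 4) → MISS  vc=[]
2: 0x34a (blk 52, set 4) → L1-HIT  vc=[]
3: 0x344 (blk 52, set 4) → L1-HIT  vc=[]
4: 0x1e8 (blk 30, set 6) → MISS  vc=[14]
5: 0x34f (blk 52, set 4) → L1-HIT  vc=[14]
6: 0x1dd (blk 29, set 5) → MISS  vc=[14]
7: 0x120 (blk 18, set 2) → MISS  vc=[14]
8: 0xc3 (blk 12, set 4) → MISS  vc=[14, 52]
9: 0x1e2 (blk 30, set 6) → L1-HIT  vc=[14, 52]
10: 0x1ec (blk 30, set 6) → L1-HIT  vc=[14, 52]
11: 0xad (blk 10, set 2) → MISS  vc=[14, 52, 18]
12: 0x124 (blk 18, set 2) → VC-HIT  vc=[14, 52, 10]
13: 0xa0 (blk 10, set 2) → VC-HIT  vc=[14, 52, 18]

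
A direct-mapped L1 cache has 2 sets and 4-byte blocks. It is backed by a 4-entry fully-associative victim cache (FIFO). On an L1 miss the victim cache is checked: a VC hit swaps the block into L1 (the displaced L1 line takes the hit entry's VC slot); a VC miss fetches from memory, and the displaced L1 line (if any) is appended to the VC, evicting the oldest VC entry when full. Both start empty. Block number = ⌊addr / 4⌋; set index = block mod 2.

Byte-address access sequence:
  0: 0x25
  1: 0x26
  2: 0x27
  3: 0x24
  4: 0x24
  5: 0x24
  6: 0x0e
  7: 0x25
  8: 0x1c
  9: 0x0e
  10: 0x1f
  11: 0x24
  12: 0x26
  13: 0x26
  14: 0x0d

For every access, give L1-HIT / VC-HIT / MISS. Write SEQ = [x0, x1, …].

0: 0x25 (blk 9, set 1) → MISS  vc=[]
1: 0x26 (blk 9, set 1) → L1-HIT  vc=[]
2: 0x27 (blk 9, set 1) → L1-HIT  vc=[]
3: 0x24 (blk 9, set 1) → L1-HIT  vc=[]
4: 0x24 (blk 9, set 1) → L1-HIT  vc=[]
5: 0x24 (blk 9, set 1) → L1-HIT  vc=[]
6: 0xe (blk 3, set 1) → MISS  vc=[9]
7: 0x25 (blk 9, set 1) → VC-HIT  vc=[3]
8: 0x1c (blk 7, set 1) → MISS  vc=[3, 9]
9: 0xe (blk 3, set 1) → VC-HIT  vc=[7, 9]
10: 0x1f (blk 7, set 1) → VC-HIT  vc=[3, 9]
11: 0x24 (blk 9, set 1) → VC-HIT  vc=[3, 7]
12: 0x26 (blk 9, set 1) → L1-HIT  vc=[3, 7]
13: 0x26 (blk 9, set 1) → L1-HIT  vc=[3, 7]
14: 0xd (blk 3, set 1) → VC-HIT  vc=[9, 7]

SEQ = [MISS, L1-HIT, L1-HIT, L1-HIT, L1-HIT, L1-HIT, MISS, VC-HIT, MISS, VC-HIT, VC-HIT, VC-HIT, L1-HIT, L1-HIT, VC-HIT]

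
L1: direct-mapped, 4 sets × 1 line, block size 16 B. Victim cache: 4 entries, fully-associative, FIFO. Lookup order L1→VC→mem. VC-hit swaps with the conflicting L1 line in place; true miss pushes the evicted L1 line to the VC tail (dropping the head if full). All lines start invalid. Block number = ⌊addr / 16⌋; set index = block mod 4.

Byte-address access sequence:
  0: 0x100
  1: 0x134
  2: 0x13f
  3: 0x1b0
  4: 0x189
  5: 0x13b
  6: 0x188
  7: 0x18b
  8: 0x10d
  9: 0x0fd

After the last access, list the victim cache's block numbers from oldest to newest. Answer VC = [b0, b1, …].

#0 0x100→b16/s0 MISS; vc=[]
#1 0x134→b19/s3 MISS; vc=[]
#2 0x13f→b19/s3 L1-HIT; vc=[]
#3 0x1b0→b27/s3 MISS; vc=[19]
#4 0x189→b24/s0 MISS; vc=[19,16]
#5 0x13b→b19/s3 VC-HIT; vc=[27,16]
#6 0x188→b24/s0 L1-HIT; vc=[27,16]
#7 0x18b→b24/s0 L1-HIT; vc=[27,16]
#8 0x10d→b16/s0 VC-HIT; vc=[27,24]
#9 0xfd→b15/s3 MISS; vc=[27,24,19]

VC = [27, 24, 19]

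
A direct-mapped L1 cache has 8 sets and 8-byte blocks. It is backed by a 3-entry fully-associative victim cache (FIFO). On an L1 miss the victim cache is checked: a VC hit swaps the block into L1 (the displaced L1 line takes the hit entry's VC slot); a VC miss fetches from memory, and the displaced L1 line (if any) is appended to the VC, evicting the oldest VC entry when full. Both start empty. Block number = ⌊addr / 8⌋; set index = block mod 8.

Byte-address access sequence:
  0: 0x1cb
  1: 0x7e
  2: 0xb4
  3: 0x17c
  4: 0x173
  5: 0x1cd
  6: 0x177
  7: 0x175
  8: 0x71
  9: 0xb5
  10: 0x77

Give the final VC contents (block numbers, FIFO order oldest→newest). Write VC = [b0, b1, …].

0: 0x1cb (blk 57, set 1) → MISS  vc=[]
1: 0x7e (blk 15, set 7) → MISS  vc=[]
2: 0xb4 (blk 22, set 6) → MISS  vc=[]
3: 0x17c (blk 47, set 7) → MISS  vc=[15]
4: 0x173 (blk 46, set 6) → MISS  vc=[15, 22]
5: 0x1cd (blk 57, set 1) → L1-HIT  vc=[15, 22]
6: 0x177 (blk 46, set 6) → L1-HIT  vc=[15, 22]
7: 0x175 (blk 46, set 6) → L1-HIT  vc=[15, 22]
8: 0x71 (blk 14, set 6) → MISS  vc=[15, 22, 46]
9: 0xb5 (blk 22, set 6) → VC-HIT  vc=[15, 14, 46]
10: 0x77 (blk 14, set 6) → VC-HIT  vc=[15, 22, 46]

VC = [15, 22, 46]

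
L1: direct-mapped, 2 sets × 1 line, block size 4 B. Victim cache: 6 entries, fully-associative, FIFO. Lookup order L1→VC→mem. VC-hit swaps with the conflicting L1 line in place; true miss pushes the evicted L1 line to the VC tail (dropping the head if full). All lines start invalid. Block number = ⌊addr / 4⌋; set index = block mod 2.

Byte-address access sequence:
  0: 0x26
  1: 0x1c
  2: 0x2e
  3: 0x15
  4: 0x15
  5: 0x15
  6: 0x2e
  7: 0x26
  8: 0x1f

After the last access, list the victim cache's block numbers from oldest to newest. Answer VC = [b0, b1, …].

  [0] addr=0x26 blk=9 s=1: MISS | VC []
  [1] addr=0x1c blk=7 s=1: MISS | VC [9]
  [2] addr=0x2e blk=11 s=1: MISS | VC [9, 7]
  [3] addr=0x15 blk=5 s=1: MISS | VC [9, 7, 11]
  [4] addr=0x15 blk=5 s=1: L1-HIT | VC [9, 7, 11]
  [5] addr=0x15 blk=5 s=1: L1-HIT | VC [9, 7, 11]
  [6] addr=0x2e blk=11 s=1: VC-HIT | VC [9, 7, 5]
  [7] addr=0x26 blk=9 s=1: VC-HIT | VC [11, 7, 5]
  [8] addr=0x1f blk=7 s=1: VC-HIT | VC [11, 9, 5]

VC = [11, 9, 5]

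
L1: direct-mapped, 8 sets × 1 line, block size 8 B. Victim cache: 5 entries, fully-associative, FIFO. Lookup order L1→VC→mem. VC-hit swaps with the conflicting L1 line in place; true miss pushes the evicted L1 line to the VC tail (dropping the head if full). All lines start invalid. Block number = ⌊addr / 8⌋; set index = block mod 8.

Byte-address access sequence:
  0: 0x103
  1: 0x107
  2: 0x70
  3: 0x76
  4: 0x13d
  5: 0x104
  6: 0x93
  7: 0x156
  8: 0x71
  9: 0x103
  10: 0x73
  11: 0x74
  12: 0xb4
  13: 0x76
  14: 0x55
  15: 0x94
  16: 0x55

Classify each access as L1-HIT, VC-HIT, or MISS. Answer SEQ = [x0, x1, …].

SEQ = [MISS, L1-HIT, MISS, L1-HIT, MISS, L1-HIT, MISS, MISS, L1-HIT, L1-HIT, L1-HIT, L1-HIT, MISS, VC-HIT, MISS, VC-HIT, VC-HIT]

#0 0x103→b32/s0 MISS; vc=[]
#1 0x107→b32/s0 L1-HIT; vc=[]
#2 0x70→b14/s6 MISS; vc=[]
#3 0x76→b14/s6 L1-HIT; vc=[]
#4 0x13d→b39/s7 MISS; vc=[]
#5 0x104→b32/s0 L1-HIT; vc=[]
#6 0x93→b18/s2 MISS; vc=[]
#7 0x156→b42/s2 MISS; vc=[18]
#8 0x71→b14/s6 L1-HIT; vc=[18]
#9 0x103→b32/s0 L1-HIT; vc=[18]
#10 0x73→b14/s6 L1-HIT; vc=[18]
#11 0x74→b14/s6 L1-HIT; vc=[18]
#12 0xb4→b22/s6 MISS; vc=[18,14]
#13 0x76→b14/s6 VC-HIT; vc=[18,22]
#14 0x55→b10/s2 MISS; vc=[18,22,42]
#15 0x94→b18/s2 VC-HIT; vc=[10,22,42]
#16 0x55→b10/s2 VC-HIT; vc=[18,22,42]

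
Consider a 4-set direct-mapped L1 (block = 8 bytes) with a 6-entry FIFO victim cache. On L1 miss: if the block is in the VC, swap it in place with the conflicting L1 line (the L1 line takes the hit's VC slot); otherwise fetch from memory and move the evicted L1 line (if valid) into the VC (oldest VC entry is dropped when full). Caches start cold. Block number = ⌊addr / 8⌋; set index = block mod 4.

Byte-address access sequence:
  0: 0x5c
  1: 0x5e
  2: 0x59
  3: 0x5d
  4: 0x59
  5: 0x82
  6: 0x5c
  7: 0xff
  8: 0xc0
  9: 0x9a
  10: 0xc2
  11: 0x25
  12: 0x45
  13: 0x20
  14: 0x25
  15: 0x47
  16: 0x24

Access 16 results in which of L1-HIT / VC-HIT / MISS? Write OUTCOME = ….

#0 0x5c→b11/s3 MISS; vc=[]
#1 0x5e→b11/s3 L1-HIT; vc=[]
#2 0x59→b11/s3 L1-HIT; vc=[]
#3 0x5d→b11/s3 L1-HIT; vc=[]
#4 0x59→b11/s3 L1-HIT; vc=[]
#5 0x82→b16/s0 MISS; vc=[]
#6 0x5c→b11/s3 L1-HIT; vc=[]
#7 0xff→b31/s3 MISS; vc=[11]
#8 0xc0→b24/s0 MISS; vc=[11,16]
#9 0x9a→b19/s3 MISS; vc=[11,16,31]
#10 0xc2→b24/s0 L1-HIT; vc=[11,16,31]
#11 0x25→b4/s0 MISS; vc=[11,16,31,24]
#12 0x45→b8/s0 MISS; vc=[11,16,31,24,4]
#13 0x20→b4/s0 VC-HIT; vc=[11,16,31,24,8]
#14 0x25→b4/s0 L1-HIT; vc=[11,16,31,24,8]
#15 0x47→b8/s0 VC-HIT; vc=[11,16,31,24,4]
#16 0x24→b4/s0 VC-HIT; vc=[11,16,31,24,8]

OUTCOME = VC-HIT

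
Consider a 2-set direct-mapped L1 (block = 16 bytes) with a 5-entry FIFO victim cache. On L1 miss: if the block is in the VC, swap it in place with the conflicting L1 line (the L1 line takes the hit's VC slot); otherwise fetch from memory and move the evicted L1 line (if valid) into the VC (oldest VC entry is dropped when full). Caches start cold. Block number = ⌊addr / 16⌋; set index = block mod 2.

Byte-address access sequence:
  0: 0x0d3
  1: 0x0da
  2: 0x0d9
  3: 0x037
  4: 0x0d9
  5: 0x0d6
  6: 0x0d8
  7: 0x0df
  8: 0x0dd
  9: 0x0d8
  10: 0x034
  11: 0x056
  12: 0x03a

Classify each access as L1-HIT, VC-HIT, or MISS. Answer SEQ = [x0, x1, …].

0: 0xd3 (blk 13, set 1) → MISS  vc=[]
1: 0xda (blk 13, set 1) → L1-HIT  vc=[]
2: 0xd9 (blk 13, set 1) → L1-HIT  vc=[]
3: 0x37 (blk 3, set 1) → MISS  vc=[13]
4: 0xd9 (blk 13, set 1) → VC-HIT  vc=[3]
5: 0xd6 (blk 13, set 1) → L1-HIT  vc=[3]
6: 0xd8 (blk 13, set 1) → L1-HIT  vc=[3]
7: 0xdf (blk 13, set 1) → L1-HIT  vc=[3]
8: 0xdd (blk 13, set 1) → L1-HIT  vc=[3]
9: 0xd8 (blk 13, set 1) → L1-HIT  vc=[3]
10: 0x34 (blk 3, set 1) → VC-HIT  vc=[13]
11: 0x56 (blk 5, set 1) → MISS  vc=[13, 3]
12: 0x3a (blk 3, set 1) → VC-HIT  vc=[13, 5]

SEQ = [MISS, L1-HIT, L1-HIT, MISS, VC-HIT, L1-HIT, L1-HIT, L1-HIT, L1-HIT, L1-HIT, VC-HIT, MISS, VC-HIT]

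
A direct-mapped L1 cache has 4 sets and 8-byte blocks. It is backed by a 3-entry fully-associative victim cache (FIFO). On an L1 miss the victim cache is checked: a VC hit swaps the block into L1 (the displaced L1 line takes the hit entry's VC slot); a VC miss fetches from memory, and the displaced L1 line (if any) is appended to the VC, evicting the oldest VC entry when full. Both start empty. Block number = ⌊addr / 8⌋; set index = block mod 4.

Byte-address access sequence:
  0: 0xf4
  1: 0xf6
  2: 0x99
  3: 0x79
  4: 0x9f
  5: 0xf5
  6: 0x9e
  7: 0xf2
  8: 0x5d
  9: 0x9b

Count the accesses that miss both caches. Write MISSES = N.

0: 0xf4 (blk 30, set 2) → MISS  vc=[]
1: 0xf6 (blk 30, set 2) → L1-HIT  vc=[]
2: 0x99 (blk 19, set 3) → MISS  vc=[]
3: 0x79 (blk 15, set 3) → MISS  vc=[19]
4: 0x9f (blk 19, set 3) → VC-HIT  vc=[15]
5: 0xf5 (blk 30, set 2) → L1-HIT  vc=[15]
6: 0x9e (blk 19, set 3) → L1-HIT  vc=[15]
7: 0xf2 (blk 30, set 2) → L1-HIT  vc=[15]
8: 0x5d (blk 11, set 3) → MISS  vc=[15, 19]
9: 0x9b (blk 19, set 3) → VC-HIT  vc=[15, 11]

MISSES = 4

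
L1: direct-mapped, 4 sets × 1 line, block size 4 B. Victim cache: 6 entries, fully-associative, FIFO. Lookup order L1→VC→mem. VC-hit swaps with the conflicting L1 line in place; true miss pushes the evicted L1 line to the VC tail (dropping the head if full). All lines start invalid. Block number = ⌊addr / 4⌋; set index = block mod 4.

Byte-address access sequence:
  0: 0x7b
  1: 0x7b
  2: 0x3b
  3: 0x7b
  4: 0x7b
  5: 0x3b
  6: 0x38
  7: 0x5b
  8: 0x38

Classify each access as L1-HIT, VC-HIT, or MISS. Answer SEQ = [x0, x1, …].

#0 0x7b→b30/s2 MISS; vc=[]
#1 0x7b→b30/s2 L1-HIT; vc=[]
#2 0x3b→b14/s2 MISS; vc=[30]
#3 0x7b→b30/s2 VC-HIT; vc=[14]
#4 0x7b→b30/s2 L1-HIT; vc=[14]
#5 0x3b→b14/s2 VC-HIT; vc=[30]
#6 0x38→b14/s2 L1-HIT; vc=[30]
#7 0x5b→b22/s2 MISS; vc=[30,14]
#8 0x38→b14/s2 VC-HIT; vc=[30,22]

SEQ = [MISS, L1-HIT, MISS, VC-HIT, L1-HIT, VC-HIT, L1-HIT, MISS, VC-HIT]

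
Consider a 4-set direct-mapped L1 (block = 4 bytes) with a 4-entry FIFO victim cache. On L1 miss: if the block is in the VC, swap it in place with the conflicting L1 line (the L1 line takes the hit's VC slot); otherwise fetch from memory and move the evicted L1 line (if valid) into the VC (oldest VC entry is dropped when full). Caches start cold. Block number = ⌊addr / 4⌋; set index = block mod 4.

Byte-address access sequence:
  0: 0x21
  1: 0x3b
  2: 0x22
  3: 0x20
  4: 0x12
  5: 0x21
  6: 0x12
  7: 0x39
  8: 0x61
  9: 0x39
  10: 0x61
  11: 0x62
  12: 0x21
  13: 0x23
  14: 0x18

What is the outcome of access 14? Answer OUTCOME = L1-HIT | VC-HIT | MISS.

OUTCOME = MISS

  [0] addr=0x21 blk=8 s=0: MISS | VC []
  [1] addr=0x3b blk=14 s=2: MISS | VC []
  [2] addr=0x22 blk=8 s=0: L1-HIT | VC []
  [3] addr=0x20 blk=8 s=0: L1-HIT | VC []
  [4] addr=0x12 blk=4 s=0: MISS | VC [8]
  [5] addr=0x21 blk=8 s=0: VC-HIT | VC [4]
  [6] addr=0x12 blk=4 s=0: VC-HIT | VC [8]
  [7] addr=0x39 blk=14 s=2: L1-HIT | VC [8]
  [8] addr=0x61 blk=24 s=0: MISS | VC [8, 4]
  [9] addr=0x39 blk=14 s=2: L1-HIT | VC [8, 4]
  [10] addr=0x61 blk=24 s=0: L1-HIT | VC [8, 4]
  [11] addr=0x62 blk=24 s=0: L1-HIT | VC [8, 4]
  [12] addr=0x21 blk=8 s=0: VC-HIT | VC [24, 4]
  [13] addr=0x23 blk=8 s=0: L1-HIT | VC [24, 4]
  [14] addr=0x18 blk=6 s=2: MISS | VC [24, 4, 14]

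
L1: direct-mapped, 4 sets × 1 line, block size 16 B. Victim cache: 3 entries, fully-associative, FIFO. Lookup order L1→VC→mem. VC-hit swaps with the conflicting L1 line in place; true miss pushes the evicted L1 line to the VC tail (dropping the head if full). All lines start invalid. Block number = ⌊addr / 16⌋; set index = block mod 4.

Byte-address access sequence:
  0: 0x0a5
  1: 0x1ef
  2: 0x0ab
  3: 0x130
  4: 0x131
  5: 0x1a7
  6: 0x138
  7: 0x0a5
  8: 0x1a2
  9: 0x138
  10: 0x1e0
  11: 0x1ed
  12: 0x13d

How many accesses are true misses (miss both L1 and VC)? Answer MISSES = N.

#0 0xa5→b10/s2 MISS; vc=[]
#1 0x1ef→b30/s2 MISS; vc=[10]
#2 0xab→b10/s2 VC-HIT; vc=[30]
#3 0x130→b19/s3 MISS; vc=[30]
#4 0x131→b19/s3 L1-HIT; vc=[30]
#5 0x1a7→b26/s2 MISS; vc=[30,10]
#6 0x138→b19/s3 L1-HIT; vc=[30,10]
#7 0xa5→b10/s2 VC-HIT; vc=[30,26]
#8 0x1a2→b26/s2 VC-HIT; vc=[30,10]
#9 0x138→b19/s3 L1-HIT; vc=[30,10]
#10 0x1e0→b30/s2 VC-HIT; vc=[26,10]
#11 0x1ed→b30/s2 L1-HIT; vc=[26,10]
#12 0x13d→b19/s3 L1-HIT; vc=[26,10]

MISSES = 4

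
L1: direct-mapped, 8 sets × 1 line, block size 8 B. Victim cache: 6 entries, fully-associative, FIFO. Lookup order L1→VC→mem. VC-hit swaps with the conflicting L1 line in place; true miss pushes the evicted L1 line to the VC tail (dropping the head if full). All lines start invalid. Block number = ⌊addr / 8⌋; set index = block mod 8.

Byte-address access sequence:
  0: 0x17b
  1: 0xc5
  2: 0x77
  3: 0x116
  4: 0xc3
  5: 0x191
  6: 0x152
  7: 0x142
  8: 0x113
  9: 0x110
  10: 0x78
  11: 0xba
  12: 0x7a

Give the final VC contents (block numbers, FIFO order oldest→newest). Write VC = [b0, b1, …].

VC = [42, 50, 24, 47, 23]

#0 0x17b→b47/s7 MISS; vc=[]
#1 0xc5→b24/s0 MISS; vc=[]
#2 0x77→b14/s6 MISS; vc=[]
#3 0x116→b34/s2 MISS; vc=[]
#4 0xc3→b24/s0 L1-HIT; vc=[]
#5 0x191→b50/s2 MISS; vc=[34]
#6 0x152→b42/s2 MISS; vc=[34,50]
#7 0x142→b40/s0 MISS; vc=[34,50,24]
#8 0x113→b34/s2 VC-HIT; vc=[42,50,24]
#9 0x110→b34/s2 L1-HIT; vc=[42,50,24]
#10 0x78→b15/s7 MISS; vc=[42,50,24,47]
#11 0xba→b23/s7 MISS; vc=[42,50,24,47,15]
#12 0x7a→b15/s7 VC-HIT; vc=[42,50,24,47,23]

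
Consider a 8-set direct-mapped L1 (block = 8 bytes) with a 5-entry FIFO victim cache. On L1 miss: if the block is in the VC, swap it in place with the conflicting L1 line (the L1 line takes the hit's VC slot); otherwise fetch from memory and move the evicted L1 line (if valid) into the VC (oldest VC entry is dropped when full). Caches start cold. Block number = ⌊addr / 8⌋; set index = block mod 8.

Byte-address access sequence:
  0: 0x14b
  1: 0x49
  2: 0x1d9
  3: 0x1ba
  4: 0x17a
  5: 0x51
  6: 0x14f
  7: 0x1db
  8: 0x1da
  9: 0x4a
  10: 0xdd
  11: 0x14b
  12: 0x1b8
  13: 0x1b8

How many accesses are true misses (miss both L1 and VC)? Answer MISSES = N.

0: 0x14b (blk 41, set 1) → MISS  vc=[]
1: 0x49 (blk 9, set 1) → MISS  vc=[41]
2: 0x1d9 (blk 59, set 3) → MISS  vc=[41]
3: 0x1ba (blk 55, set 7) → MISS  vc=[41]
4: 0x17a (blk 47, set 7) → MISS  vc=[41, 55]
5: 0x51 (blk 10, set 2) → MISS  vc=[41, 55]
6: 0x14f (blk 41, set 1) → VC-HIT  vc=[9, 55]
7: 0x1db (blk 59, set 3) → L1-HIT  vc=[9, 55]
8: 0x1da (blk 59, set 3) → L1-HIT  vc=[9, 55]
9: 0x4a (blk 9, set 1) → VC-HIT  vc=[41, 55]
10: 0xdd (blk 27, set 3) → MISS  vc=[41, 55, 59]
11: 0x14b (blk 41, set 1) → VC-HIT  vc=[9, 55, 59]
12: 0x1b8 (blk 55, set 7) → VC-HIT  vc=[9, 47, 59]
13: 0x1b8 (blk 55, set 7) → L1-HIT  vc=[9, 47, 59]

MISSES = 7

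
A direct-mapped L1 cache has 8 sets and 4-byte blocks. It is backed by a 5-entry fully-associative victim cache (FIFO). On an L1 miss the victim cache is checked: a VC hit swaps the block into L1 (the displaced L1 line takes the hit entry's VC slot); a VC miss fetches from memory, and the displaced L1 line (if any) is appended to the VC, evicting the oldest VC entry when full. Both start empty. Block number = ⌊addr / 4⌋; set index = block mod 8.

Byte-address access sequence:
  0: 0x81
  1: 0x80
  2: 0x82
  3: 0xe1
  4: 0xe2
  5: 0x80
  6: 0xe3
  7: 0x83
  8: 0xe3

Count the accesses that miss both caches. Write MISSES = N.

MISSES = 2

  [0] addr=0x81 blk=32 s=0: MISS | VC []
  [1] addr=0x80 blk=32 s=0: L1-HIT | VC []
  [2] addr=0x82 blk=32 s=0: L1-HIT | VC []
  [3] addr=0xe1 blk=56 s=0: MISS | VC [32]
  [4] addr=0xe2 blk=56 s=0: L1-HIT | VC [32]
  [5] addr=0x80 blk=32 s=0: VC-HIT | VC [56]
  [6] addr=0xe3 blk=56 s=0: VC-HIT | VC [32]
  [7] addr=0x83 blk=32 s=0: VC-HIT | VC [56]
  [8] addr=0xe3 blk=56 s=0: VC-HIT | VC [32]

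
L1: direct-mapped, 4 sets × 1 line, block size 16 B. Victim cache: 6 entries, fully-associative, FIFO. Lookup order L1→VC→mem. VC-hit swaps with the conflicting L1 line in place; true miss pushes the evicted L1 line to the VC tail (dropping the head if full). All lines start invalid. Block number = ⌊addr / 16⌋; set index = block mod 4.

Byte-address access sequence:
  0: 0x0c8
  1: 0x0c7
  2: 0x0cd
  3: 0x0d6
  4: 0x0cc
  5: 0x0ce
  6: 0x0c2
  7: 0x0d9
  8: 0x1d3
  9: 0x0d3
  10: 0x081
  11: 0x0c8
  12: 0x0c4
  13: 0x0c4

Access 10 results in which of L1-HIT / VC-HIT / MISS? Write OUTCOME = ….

#0 0xc8→b12/s0 MISS; vc=[]
#1 0xc7→b12/s0 L1-HIT; vc=[]
#2 0xcd→b12/s0 L1-HIT; vc=[]
#3 0xd6→b13/s1 MISS; vc=[]
#4 0xcc→b12/s0 L1-HIT; vc=[]
#5 0xce→b12/s0 L1-HIT; vc=[]
#6 0xc2→b12/s0 L1-HIT; vc=[]
#7 0xd9→b13/s1 L1-HIT; vc=[]
#8 0x1d3→b29/s1 MISS; vc=[13]
#9 0xd3→b13/s1 VC-HIT; vc=[29]
#10 0x81→b8/s0 MISS; vc=[29,12]
#11 0xc8→b12/s0 VC-HIT; vc=[29,8]
#12 0xc4→b12/s0 L1-HIT; vc=[29,8]
#13 0xc4→b12/s0 L1-HIT; vc=[29,8]

OUTCOME = MISS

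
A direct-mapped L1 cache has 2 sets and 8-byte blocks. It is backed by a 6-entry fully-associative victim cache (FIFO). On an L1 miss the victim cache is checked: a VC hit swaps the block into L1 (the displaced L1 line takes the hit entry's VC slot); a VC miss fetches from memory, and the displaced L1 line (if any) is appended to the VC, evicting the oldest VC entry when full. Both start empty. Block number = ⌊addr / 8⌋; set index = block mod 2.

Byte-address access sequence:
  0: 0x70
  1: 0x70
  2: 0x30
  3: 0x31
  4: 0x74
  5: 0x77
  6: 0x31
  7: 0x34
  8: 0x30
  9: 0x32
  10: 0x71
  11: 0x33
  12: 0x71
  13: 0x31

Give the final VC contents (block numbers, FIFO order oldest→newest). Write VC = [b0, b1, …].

VC = [14]

#0 0x70→b14/s0 MISS; vc=[]
#1 0x70→b14/s0 L1-HIT; vc=[]
#2 0x30→b6/s0 MISS; vc=[14]
#3 0x31→b6/s0 L1-HIT; vc=[14]
#4 0x74→b14/s0 VC-HIT; vc=[6]
#5 0x77→b14/s0 L1-HIT; vc=[6]
#6 0x31→b6/s0 VC-HIT; vc=[14]
#7 0x34→b6/s0 L1-HIT; vc=[14]
#8 0x30→b6/s0 L1-HIT; vc=[14]
#9 0x32→b6/s0 L1-HIT; vc=[14]
#10 0x71→b14/s0 VC-HIT; vc=[6]
#11 0x33→b6/s0 VC-HIT; vc=[14]
#12 0x71→b14/s0 VC-HIT; vc=[6]
#13 0x31→b6/s0 VC-HIT; vc=[14]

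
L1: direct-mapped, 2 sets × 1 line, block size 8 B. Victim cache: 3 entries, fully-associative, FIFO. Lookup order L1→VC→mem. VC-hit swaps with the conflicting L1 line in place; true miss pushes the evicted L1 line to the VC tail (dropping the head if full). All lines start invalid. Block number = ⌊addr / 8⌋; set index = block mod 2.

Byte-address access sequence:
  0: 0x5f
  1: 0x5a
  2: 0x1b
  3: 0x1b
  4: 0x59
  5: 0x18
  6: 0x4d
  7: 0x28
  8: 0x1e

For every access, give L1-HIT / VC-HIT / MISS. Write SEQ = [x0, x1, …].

  [0] addr=0x5f blk=11 s=1: MISS | VC []
  [1] addr=0x5a blk=11 s=1: L1-HIT | VC []
  [2] addr=0x1b blk=3 s=1: MISS | VC [11]
  [3] addr=0x1b blk=3 s=1: L1-HIT | VC [11]
  [4] addr=0x59 blk=11 s=1: VC-HIT | VC [3]
  [5] addr=0x18 blk=3 s=1: VC-HIT | VC [11]
  [6] addr=0x4d blk=9 s=1: MISS | VC [11, 3]
  [7] addr=0x28 blk=5 s=1: MISS | VC [11, 3, 9]
  [8] addr=0x1e blk=3 s=1: VC-HIT | VC [11, 5, 9]

SEQ = [MISS, L1-HIT, MISS, L1-HIT, VC-HIT, VC-HIT, MISS, MISS, VC-HIT]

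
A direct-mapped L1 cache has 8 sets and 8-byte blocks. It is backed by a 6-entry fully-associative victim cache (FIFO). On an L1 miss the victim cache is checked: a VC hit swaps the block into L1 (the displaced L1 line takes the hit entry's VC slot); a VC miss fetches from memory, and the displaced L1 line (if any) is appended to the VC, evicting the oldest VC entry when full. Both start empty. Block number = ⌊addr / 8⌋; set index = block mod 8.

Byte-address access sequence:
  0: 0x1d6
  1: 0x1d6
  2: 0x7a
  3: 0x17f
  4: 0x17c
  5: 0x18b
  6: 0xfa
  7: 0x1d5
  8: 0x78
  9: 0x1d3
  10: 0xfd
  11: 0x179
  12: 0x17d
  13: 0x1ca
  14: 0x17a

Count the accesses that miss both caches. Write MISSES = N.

#0 0x1d6→b58/s2 MISS; vc=[]
#1 0x1d6→b58/s2 L1-HIT; vc=[]
#2 0x7a→b15/s7 MISS; vc=[]
#3 0x17f→b47/s7 MISS; vc=[15]
#4 0x17c→b47/s7 L1-HIT; vc=[15]
#5 0x18b→b49/s1 MISS; vc=[15]
#6 0xfa→b31/s7 MISS; vc=[15,47]
#7 0x1d5→b58/s2 L1-HIT; vc=[15,47]
#8 0x78→b15/s7 VC-HIT; vc=[31,47]
#9 0x1d3→b58/s2 L1-HIT; vc=[31,47]
#10 0xfd→b31/s7 VC-HIT; vc=[15,47]
#11 0x179→b47/s7 VC-HIT; vc=[15,31]
#12 0x17d→b47/s7 L1-HIT; vc=[15,31]
#13 0x1ca→b57/s1 MISS; vc=[15,31,49]
#14 0x17a→b47/s7 L1-HIT; vc=[15,31,49]

MISSES = 6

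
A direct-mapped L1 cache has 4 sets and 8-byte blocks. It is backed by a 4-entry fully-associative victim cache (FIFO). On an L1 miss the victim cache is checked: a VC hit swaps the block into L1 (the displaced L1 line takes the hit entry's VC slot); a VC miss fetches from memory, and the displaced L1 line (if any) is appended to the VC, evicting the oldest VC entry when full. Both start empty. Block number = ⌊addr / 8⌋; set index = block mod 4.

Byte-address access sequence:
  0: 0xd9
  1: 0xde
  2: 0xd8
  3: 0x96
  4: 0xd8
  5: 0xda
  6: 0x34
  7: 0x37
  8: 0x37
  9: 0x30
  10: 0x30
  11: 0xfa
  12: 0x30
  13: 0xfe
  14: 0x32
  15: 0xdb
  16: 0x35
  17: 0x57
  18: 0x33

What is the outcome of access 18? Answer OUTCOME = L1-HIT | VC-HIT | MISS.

  [0] addr=0xd9 blk=27 s=3: MISS | VC []
  [1] addr=0xde blk=27 s=3: L1-HIT | VC []
  [2] addr=0xd8 blk=27 s=3: L1-HIT | VC []
  [3] addr=0x96 blk=18 s=2: MISS | VC []
  [4] addr=0xd8 blk=27 s=3: L1-HIT | VC []
  [5] addr=0xda blk=27 s=3: L1-HIT | VC []
  [6] addr=0x34 blk=6 s=2: MISS | VC [18]
  [7] addr=0x37 blk=6 s=2: L1-HIT | VC [18]
  [8] addr=0x37 blk=6 s=2: L1-HIT | VC [18]
  [9] addr=0x30 blk=6 s=2: L1-HIT | VC [18]
  [10] addr=0x30 blk=6 s=2: L1-HIT | VC [18]
  [11] addr=0xfa blk=31 s=3: MISS | VC [18, 27]
  [12] addr=0x30 blk=6 s=2: L1-HIT | VC [18, 27]
  [13] addr=0xfe blk=31 s=3: L1-HIT | VC [18, 27]
  [14] addr=0x32 blk=6 s=2: L1-HIT | VC [18, 27]
  [15] addr=0xdb blk=27 s=3: VC-HIT | VC [18, 31]
  [16] addr=0x35 blk=6 s=2: L1-HIT | VC [18, 31]
  [17] addr=0x57 blk=10 s=2: MISS | VC [18, 31, 6]
  [18] addr=0x33 blk=6 s=2: VC-HIT | VC [18, 31, 10]

OUTCOME = VC-HIT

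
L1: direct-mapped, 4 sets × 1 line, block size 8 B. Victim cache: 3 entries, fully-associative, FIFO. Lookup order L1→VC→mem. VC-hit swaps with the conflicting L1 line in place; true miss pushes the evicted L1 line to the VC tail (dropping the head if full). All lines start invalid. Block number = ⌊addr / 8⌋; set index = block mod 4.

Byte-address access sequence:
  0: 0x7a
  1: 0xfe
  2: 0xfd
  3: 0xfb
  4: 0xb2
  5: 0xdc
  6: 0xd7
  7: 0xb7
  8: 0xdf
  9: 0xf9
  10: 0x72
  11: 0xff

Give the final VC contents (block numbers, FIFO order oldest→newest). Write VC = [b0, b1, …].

VC = [27, 26, 22]

  [0] addr=0x7a blk=15 s=3: MISS | VC []
  [1] addr=0xfe blk=31 s=3: MISS | VC [15]
  [2] addr=0xfd blk=31 s=3: L1-HIT | VC [15]
  [3] addr=0xfb blk=31 s=3: L1-HIT | VC [15]
  [4] addr=0xb2 blk=22 s=2: MISS | VC [15]
  [5] addr=0xdc blk=27 s=3: MISS | VC [15, 31]
  [6] addr=0xd7 blk=26 s=2: MISS | VC [15, 31, 22]
  [7] addr=0xb7 blk=22 s=2: VC-HIT | VC [15, 31, 26]
  [8] addr=0xdf blk=27 s=3: L1-HIT | VC [15, 31, 26]
  [9] addr=0xf9 blk=31 s=3: VC-HIT | VC [15, 27, 26]
  [10] addr=0x72 blk=14 s=2: MISS | VC [27, 26, 22]
  [11] addr=0xff blk=31 s=3: L1-HIT | VC [27, 26, 22]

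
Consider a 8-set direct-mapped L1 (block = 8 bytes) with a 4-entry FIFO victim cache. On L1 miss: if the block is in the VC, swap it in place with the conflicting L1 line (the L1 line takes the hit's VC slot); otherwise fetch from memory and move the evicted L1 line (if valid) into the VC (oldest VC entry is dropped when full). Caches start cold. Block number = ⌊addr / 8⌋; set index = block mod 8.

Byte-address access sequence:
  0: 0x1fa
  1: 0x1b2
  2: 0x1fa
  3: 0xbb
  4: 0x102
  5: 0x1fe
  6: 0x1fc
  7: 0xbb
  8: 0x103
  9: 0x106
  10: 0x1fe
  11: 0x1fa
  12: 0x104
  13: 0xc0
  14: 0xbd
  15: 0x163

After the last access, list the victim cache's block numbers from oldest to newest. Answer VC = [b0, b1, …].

VC = [63, 32]

#0 0x1fa→b63/s7 MISS; vc=[]
#1 0x1b2→b54/s6 MISS; vc=[]
#2 0x1fa→b63/s7 L1-HIT; vc=[]
#3 0xbb→b23/s7 MISS; vc=[63]
#4 0x102→b32/s0 MISS; vc=[63]
#5 0x1fe→b63/s7 VC-HIT; vc=[23]
#6 0x1fc→b63/s7 L1-HIT; vc=[23]
#7 0xbb→b23/s7 VC-HIT; vc=[63]
#8 0x103→b32/s0 L1-HIT; vc=[63]
#9 0x106→b32/s0 L1-HIT; vc=[63]
#10 0x1fe→b63/s7 VC-HIT; vc=[23]
#11 0x1fa→b63/s7 L1-HIT; vc=[23]
#12 0x104→b32/s0 L1-HIT; vc=[23]
#13 0xc0→b24/s0 MISS; vc=[23,32]
#14 0xbd→b23/s7 VC-HIT; vc=[63,32]
#15 0x163→b44/s4 MISS; vc=[63,32]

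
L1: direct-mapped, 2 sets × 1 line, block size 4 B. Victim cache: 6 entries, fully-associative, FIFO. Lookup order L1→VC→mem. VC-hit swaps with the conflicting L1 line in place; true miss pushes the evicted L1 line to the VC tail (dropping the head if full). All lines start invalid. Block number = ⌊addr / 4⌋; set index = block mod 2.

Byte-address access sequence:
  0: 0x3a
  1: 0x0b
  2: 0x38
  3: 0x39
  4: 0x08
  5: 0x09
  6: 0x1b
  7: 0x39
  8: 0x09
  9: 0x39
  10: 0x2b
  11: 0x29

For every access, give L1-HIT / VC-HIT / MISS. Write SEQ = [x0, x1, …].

SEQ = [MISS, MISS, VC-HIT, L1-HIT, VC-HIT, L1-HIT, MISS, VC-HIT, VC-HIT, VC-HIT, MISS, L1-HIT]

  [0] addr=0x3a blk=14 s=0: MISS | VC []
  [1] addr=0xb blk=2 s=0: MISS | VC [14]
  [2] addr=0x38 blk=14 s=0: VC-HIT | VC [2]
  [3] addr=0x39 blk=14 s=0: L1-HIT | VC [2]
  [4] addr=0x8 blk=2 s=0: VC-HIT | VC [14]
  [5] addr=0x9 blk=2 s=0: L1-HIT | VC [14]
  [6] addr=0x1b blk=6 s=0: MISS | VC [14, 2]
  [7] addr=0x39 blk=14 s=0: VC-HIT | VC [6, 2]
  [8] addr=0x9 blk=2 s=0: VC-HIT | VC [6, 14]
  [9] addr=0x39 blk=14 s=0: VC-HIT | VC [6, 2]
  [10] addr=0x2b blk=10 s=0: MISS | VC [6, 2, 14]
  [11] addr=0x29 blk=10 s=0: L1-HIT | VC [6, 2, 14]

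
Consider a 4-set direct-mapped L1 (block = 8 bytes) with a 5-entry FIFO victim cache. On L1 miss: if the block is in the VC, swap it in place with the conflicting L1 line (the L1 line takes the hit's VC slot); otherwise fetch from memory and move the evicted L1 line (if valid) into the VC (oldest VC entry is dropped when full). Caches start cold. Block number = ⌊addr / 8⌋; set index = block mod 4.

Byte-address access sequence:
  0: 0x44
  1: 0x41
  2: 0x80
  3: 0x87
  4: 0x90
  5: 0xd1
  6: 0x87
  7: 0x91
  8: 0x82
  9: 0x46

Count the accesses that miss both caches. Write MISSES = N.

MISSES = 4

#0 0x44→b8/s0 MISS; vc=[]
#1 0x41→b8/s0 L1-HIT; vc=[]
#2 0x80→b16/s0 MISS; vc=[8]
#3 0x87→b16/s0 L1-HIT; vc=[8]
#4 0x90→b18/s2 MISS; vc=[8]
#5 0xd1→b26/s2 MISS; vc=[8,18]
#6 0x87→b16/s0 L1-HIT; vc=[8,18]
#7 0x91→b18/s2 VC-HIT; vc=[8,26]
#8 0x82→b16/s0 L1-HIT; vc=[8,26]
#9 0x46→b8/s0 VC-HIT; vc=[16,26]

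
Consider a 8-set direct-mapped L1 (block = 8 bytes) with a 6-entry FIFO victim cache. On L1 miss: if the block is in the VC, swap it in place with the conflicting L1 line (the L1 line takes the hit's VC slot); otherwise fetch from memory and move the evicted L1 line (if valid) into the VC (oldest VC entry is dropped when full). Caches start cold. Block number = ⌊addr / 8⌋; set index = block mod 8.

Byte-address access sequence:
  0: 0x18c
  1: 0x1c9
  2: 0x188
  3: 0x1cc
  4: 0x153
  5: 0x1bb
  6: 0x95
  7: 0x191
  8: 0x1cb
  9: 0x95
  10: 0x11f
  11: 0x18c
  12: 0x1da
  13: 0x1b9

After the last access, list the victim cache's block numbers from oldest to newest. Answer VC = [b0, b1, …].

  [0] addr=0x18c blk=49 s=1: MISS | VC []
  [1] addr=0x1c9 blk=57 s=1: MISS | VC [49]
  [2] addr=0x188 blk=49 s=1: VC-HIT | VC [57]
  [3] addr=0x1cc blk=57 s=1: VC-HIT | VC [49]
  [4] addr=0x153 blk=42 s=2: MISS | VC [49]
  [5] addr=0x1bb blk=55 s=7: MISS | VC [49]
  [6] addr=0x95 blk=18 s=2: MISS | VC [49, 42]
  [7] addr=0x191 blk=50 s=2: MISS | VC [49, 42, 18]
  [8] addr=0x1cb blk=57 s=1: L1-HIT | VC [49, 42, 18]
  [9] addr=0x95 blk=18 s=2: VC-HIT | VC [49, 42, 50]
  [10] addr=0x11f blk=35 s=3: MISS | VC [49, 42, 50]
  [11] addr=0x18c blk=49 s=1: VC-HIT | VC [57, 42, 50]
  [12] addr=0x1da blk=59 s=3: MISS | VC [57, 42, 50, 35]
  [13] addr=0x1b9 blk=55 s=7: L1-HIT | VC [57, 42, 50, 35]

VC = [57, 42, 50, 35]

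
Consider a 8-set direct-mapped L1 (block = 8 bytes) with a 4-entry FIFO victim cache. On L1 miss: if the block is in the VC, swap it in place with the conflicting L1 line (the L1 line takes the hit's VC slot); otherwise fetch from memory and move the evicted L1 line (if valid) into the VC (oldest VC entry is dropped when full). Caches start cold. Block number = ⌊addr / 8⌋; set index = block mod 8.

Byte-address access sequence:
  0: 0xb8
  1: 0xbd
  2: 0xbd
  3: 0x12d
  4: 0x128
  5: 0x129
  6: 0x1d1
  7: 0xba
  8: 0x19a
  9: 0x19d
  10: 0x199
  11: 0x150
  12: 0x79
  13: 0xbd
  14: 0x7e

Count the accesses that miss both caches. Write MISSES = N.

MISSES = 6

0: 0xb8 (blk 23, set 7) → MISS  vc=[]
1: 0xbd (blk 23, set 7) → L1-HIT  vc=[]
2: 0xbd (blk 23, set 7) → L1-HIT  vc=[]
3: 0x12d (blk 37, set 5) → MISS  vc=[]
4: 0x128 (blk 37, set 5) → L1-HIT  vc=[]
5: 0x129 (blk 37, set 5) → L1-HIT  vc=[]
6: 0x1d1 (blk 58, set 2) → MISS  vc=[]
7: 0xba (blk 23, set 7) → L1-HIT  vc=[]
8: 0x19a (blk 51, set 3) → MISS  vc=[]
9: 0x19d (blk 51, set 3) → L1-HIT  vc=[]
10: 0x199 (blk 51, set 3) → L1-HIT  vc=[]
11: 0x150 (blk 42, set 2) → MISS  vc=[58]
12: 0x79 (blk 15, set 7) → MISS  vc=[58, 23]
13: 0xbd (blk 23, set 7) → VC-HIT  vc=[58, 15]
14: 0x7e (blk 15, set 7) → VC-HIT  vc=[58, 23]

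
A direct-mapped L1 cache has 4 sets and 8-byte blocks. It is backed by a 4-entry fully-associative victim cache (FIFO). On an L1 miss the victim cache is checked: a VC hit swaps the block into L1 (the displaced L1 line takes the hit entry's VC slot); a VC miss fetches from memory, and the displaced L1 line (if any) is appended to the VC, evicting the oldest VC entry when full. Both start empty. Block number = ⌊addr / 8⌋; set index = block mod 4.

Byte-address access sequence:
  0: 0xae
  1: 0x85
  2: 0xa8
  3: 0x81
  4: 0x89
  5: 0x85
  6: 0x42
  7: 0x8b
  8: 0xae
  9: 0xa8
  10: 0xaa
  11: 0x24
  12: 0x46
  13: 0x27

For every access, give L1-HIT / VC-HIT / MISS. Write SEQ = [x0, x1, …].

SEQ = [MISS, MISS, L1-HIT, L1-HIT, MISS, L1-HIT, MISS, L1-HIT, VC-HIT, L1-HIT, L1-HIT, MISS, VC-HIT, VC-HIT]

0: 0xae (blk 21, set 1) → MISS  vc=[]
1: 0x85 (blk 16, set 0) → MISS  vc=[]
2: 0xa8 (blk 21, set 1) → L1-HIT  vc=[]
3: 0x81 (blk 16, set 0) → L1-HIT  vc=[]
4: 0x89 (blk 17, set 1) → MISS  vc=[21]
5: 0x85 (blk 16, set 0) → L1-HIT  vc=[21]
6: 0x42 (blk 8, set 0) → MISS  vc=[21, 16]
7: 0x8b (blk 17, set 1) → L1-HIT  vc=[21, 16]
8: 0xae (blk 21, set 1) → VC-HIT  vc=[17, 16]
9: 0xa8 (blk 21, set 1) → L1-HIT  vc=[17, 16]
10: 0xaa (blk 21, set 1) → L1-HIT  vc=[17, 16]
11: 0x24 (blk 4, set 0) → MISS  vc=[17, 16, 8]
12: 0x46 (blk 8, set 0) → VC-HIT  vc=[17, 16, 4]
13: 0x27 (blk 4, set 0) → VC-HIT  vc=[17, 16, 8]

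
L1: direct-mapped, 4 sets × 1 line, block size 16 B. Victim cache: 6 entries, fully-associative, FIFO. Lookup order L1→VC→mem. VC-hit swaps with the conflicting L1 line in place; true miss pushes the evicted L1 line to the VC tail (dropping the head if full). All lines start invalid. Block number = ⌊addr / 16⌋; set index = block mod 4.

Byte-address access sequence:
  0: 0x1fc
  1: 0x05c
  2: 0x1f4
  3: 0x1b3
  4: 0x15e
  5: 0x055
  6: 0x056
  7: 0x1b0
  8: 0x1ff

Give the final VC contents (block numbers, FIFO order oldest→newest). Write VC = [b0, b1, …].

#0 0x1fc→b31/s3 MISS; vc=[]
#1 0x5c→b5/s1 MISS; vc=[]
#2 0x1f4→b31/s3 L1-HIT; vc=[]
#3 0x1b3→b27/s3 MISS; vc=[31]
#4 0x15e→b21/s1 MISS; vc=[31,5]
#5 0x55→b5/s1 VC-HIT; vc=[31,21]
#6 0x56→b5/s1 L1-HIT; vc=[31,21]
#7 0x1b0→b27/s3 L1-HIT; vc=[31,21]
#8 0x1ff→b31/s3 VC-HIT; vc=[27,21]

VC = [27, 21]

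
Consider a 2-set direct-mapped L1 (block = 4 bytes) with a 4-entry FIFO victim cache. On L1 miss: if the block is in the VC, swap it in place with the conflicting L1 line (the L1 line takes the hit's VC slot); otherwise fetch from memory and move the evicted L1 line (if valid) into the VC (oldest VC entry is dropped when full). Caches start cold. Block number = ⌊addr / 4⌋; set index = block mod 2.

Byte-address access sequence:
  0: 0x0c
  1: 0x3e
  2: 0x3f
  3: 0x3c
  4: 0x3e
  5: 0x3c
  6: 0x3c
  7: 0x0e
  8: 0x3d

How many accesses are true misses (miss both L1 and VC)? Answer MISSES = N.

#0 0xc→b3/s1 MISS; vc=[]
#1 0x3e→b15/s1 MISS; vc=[3]
#2 0x3f→b15/s1 L1-HIT; vc=[3]
#3 0x3c→b15/s1 L1-HIT; vc=[3]
#4 0x3e→b15/s1 L1-HIT; vc=[3]
#5 0x3c→b15/s1 L1-HIT; vc=[3]
#6 0x3c→b15/s1 L1-HIT; vc=[3]
#7 0xe→b3/s1 VC-HIT; vc=[15]
#8 0x3d→b15/s1 VC-HIT; vc=[3]

MISSES = 2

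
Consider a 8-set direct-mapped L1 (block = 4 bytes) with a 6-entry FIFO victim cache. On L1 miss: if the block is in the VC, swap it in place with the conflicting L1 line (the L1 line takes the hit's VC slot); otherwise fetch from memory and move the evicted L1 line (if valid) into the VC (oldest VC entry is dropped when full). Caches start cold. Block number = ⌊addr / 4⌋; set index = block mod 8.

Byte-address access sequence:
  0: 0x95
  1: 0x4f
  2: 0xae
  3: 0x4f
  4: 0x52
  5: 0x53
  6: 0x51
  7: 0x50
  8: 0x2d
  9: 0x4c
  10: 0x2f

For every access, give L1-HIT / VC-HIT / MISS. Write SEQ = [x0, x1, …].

  [0] addr=0x95 blk=37 s=5: MISS | VC []
  [1] addr=0x4f blk=19 s=3: MISS | VC []
  [2] addr=0xae blk=43 s=3: MISS | VC [19]
  [3] addr=0x4f blk=19 s=3: VC-HIT | VC [43]
  [4] addr=0x52 blk=20 s=4: MISS | VC [43]
  [5] addr=0x53 blk=20 s=4: L1-HIT | VC [43]
  [6] addr=0x51 blk=20 s=4: L1-HIT | VC [43]
  [7] addr=0x50 blk=20 s=4: L1-HIT | VC [43]
  [8] addr=0x2d blk=11 s=3: MISS | VC [43, 19]
  [9] addr=0x4c blk=19 s=3: VC-HIT | VC [43, 11]
  [10] addr=0x2f blk=11 s=3: VC-HIT | VC [43, 19]

SEQ = [MISS, MISS, MISS, VC-HIT, MISS, L1-HIT, L1-HIT, L1-HIT, MISS, VC-HIT, VC-HIT]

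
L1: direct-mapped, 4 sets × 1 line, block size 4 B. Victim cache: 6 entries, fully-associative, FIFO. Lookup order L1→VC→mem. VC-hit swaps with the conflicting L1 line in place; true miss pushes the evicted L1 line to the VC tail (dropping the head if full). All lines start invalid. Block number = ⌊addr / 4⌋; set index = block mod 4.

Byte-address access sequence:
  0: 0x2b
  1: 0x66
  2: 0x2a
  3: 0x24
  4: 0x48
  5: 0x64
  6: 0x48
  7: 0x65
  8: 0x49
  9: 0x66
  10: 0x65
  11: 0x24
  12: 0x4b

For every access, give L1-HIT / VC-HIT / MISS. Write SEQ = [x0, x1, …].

SEQ = [MISS, MISS, L1-HIT, MISS, MISS, VC-HIT, L1-HIT, L1-HIT, L1-HIT, L1-HIT, L1-HIT, VC-HIT, L1-HIT]

0: 0x2b (blk 10, set 2) → MISS  vc=[]
1: 0x66 (blk 25, set 1) → MISS  vc=[]
2: 0x2a (blk 10, set 2) → L1-HIT  vc=[]
3: 0x24 (blk 9, set 1) → MISS  vc=[25]
4: 0x48 (blk 18, set 2) → MISS  vc=[25, 10]
5: 0x64 (blk 25, set 1) → VC-HIT  vc=[9, 10]
6: 0x48 (blk 18, set 2) → L1-HIT  vc=[9, 10]
7: 0x65 (blk 25, set 1) → L1-HIT  vc=[9, 10]
8: 0x49 (blk 18, set 2) → L1-HIT  vc=[9, 10]
9: 0x66 (blk 25, set 1) → L1-HIT  vc=[9, 10]
10: 0x65 (blk 25, set 1) → L1-HIT  vc=[9, 10]
11: 0x24 (blk 9, set 1) → VC-HIT  vc=[25, 10]
12: 0x4b (blk 18, set 2) → L1-HIT  vc=[25, 10]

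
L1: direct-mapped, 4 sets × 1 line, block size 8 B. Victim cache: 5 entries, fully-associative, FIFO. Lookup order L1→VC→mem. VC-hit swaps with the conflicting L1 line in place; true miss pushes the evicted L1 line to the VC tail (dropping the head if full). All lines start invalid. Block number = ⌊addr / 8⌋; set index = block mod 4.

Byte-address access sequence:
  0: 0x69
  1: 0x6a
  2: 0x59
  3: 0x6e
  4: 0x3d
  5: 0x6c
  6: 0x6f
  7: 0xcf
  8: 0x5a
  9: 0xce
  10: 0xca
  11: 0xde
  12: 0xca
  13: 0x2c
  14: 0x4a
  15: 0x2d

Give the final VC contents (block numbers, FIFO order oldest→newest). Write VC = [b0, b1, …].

VC = [7, 13, 11, 25, 9]

#0 0x69→b13/s1 MISS; vc=[]
#1 0x6a→b13/s1 L1-HIT; vc=[]
#2 0x59→b11/s3 MISS; vc=[]
#3 0x6e→b13/s1 L1-HIT; vc=[]
#4 0x3d→b7/s3 MISS; vc=[11]
#5 0x6c→b13/s1 L1-HIT; vc=[11]
#6 0x6f→b13/s1 L1-HIT; vc=[11]
#7 0xcf→b25/s1 MISS; vc=[11,13]
#8 0x5a→b11/s3 VC-HIT; vc=[7,13]
#9 0xce→b25/s1 L1-HIT; vc=[7,13]
#10 0xca→b25/s1 L1-HIT; vc=[7,13]
#11 0xde→b27/s3 MISS; vc=[7,13,11]
#12 0xca→b25/s1 L1-HIT; vc=[7,13,11]
#13 0x2c→b5/s1 MISS; vc=[7,13,11,25]
#14 0x4a→b9/s1 MISS; vc=[7,13,11,25,5]
#15 0x2d→b5/s1 VC-HIT; vc=[7,13,11,25,9]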